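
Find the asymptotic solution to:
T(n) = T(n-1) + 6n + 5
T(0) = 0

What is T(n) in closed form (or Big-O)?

Dominant term in sum is 6*sum(i, i=1..n) = 6*n*(n+1)/2 = O(n^2).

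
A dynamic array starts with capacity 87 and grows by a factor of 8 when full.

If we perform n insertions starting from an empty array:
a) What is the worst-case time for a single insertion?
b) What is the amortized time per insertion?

(a) Worst-case single insertion: O(n) -- when the array is full at capacity c, the resize copies all c elements, and c can be Theta(n).
(b) Resizes happen at sizes 87, 696, 5568, ... Total copy cost for n insertions: 87 + 696 + ... = O(n) (geometric series with ratio 1/8). Amortized cost per insertion: O(n)/n = O(1).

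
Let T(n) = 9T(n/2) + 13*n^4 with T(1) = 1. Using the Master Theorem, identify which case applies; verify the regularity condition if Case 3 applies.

a=9, b=2, f(n)=13*n^4.
log_2(9) = 3.17 < 4.
f(n) = Omega(n^(3.17+epsilon)) for some epsilon > 0, so Case 3 is the candidate.
Regularity: a*f(n/b) = 9*13*(n/2)^4 = (9/16)*13*n^4 <= c*f(n) with c = 9/16 < 1. Satisfied.
Case 3: T(n) = Theta(n^4).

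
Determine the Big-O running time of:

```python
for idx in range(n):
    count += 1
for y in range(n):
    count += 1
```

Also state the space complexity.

Time complexity: O(n).
Space complexity: O(1).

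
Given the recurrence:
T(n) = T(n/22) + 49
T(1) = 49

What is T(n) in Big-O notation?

Each step divides n by 22 and adds 49. After log_22(n) steps, T(n) = O(log n).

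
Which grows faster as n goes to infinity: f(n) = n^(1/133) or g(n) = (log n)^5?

f(n) = n^(1/133) grows faster: any positive power of n dominates any polylog.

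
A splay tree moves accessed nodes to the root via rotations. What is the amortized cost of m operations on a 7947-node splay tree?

Using a potential function Phi = sum of log(size of subtree) for each node, each splay operation has amortized cost O(log n) where n = 7947. Bad individual operations (O(n)) are offset by decreased potential.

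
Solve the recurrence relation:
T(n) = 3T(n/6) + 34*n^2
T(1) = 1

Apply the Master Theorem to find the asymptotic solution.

a=3, b=6, f(n)=34*n^2. log_6(3) = 0.6131 < 2. Case 3: T(n) = O(n^2).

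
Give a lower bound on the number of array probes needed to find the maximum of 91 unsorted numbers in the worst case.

Adversary: any unprobed cell could hold a value larger than everything seen so far. If fewer than 91 cells are probed, the adversary places the max in an unprobed cell. So all 91 cells must be examined; together with 91-1 comparisons this is tight.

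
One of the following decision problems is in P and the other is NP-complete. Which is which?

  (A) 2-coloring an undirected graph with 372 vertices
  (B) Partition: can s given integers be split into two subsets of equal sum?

(A) is P: 2-coloring is bipartiteness testing via BFS, O(V+E).
(B) is NP-complete: Subset Sum reduces to it (one of Karp's 21 NP-complete problems).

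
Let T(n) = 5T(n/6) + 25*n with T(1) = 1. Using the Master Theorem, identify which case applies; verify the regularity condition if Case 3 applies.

a=5, b=6, f(n)=25*n.
log_6(5) = 0.8982 < 1.
f(n) = Omega(n^(0.8982+epsilon)) for some epsilon > 0, so Case 3 is the candidate.
Regularity: a*f(n/b) = 5*25*(n/6)^1 = (5/6)*25*n^1 <= c*f(n) with c = 5/6 < 1. Satisfied.
Case 3: T(n) = Theta(n).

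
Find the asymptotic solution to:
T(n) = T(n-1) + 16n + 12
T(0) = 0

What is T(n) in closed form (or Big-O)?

Dominant term in sum is 16*sum(i, i=1..n) = 16*n*(n+1)/2 = O(n^2).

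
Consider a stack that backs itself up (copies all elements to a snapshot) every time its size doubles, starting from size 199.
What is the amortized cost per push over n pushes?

Backups occur at sizes 199, 398, 796, ..., copying 199 + 398 + 796 + ... <= 2n elements total (geometric series). Spread over n pushes, the amortized backup cost is O(1) per push.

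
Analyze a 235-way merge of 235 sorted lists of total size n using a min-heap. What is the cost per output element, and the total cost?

Maintain a min-heap of size 235 holding the current head of each list. Each output step does one extract-min (O(log 235)) and one insert of that list's next element (O(log 235)). Each of the n elements passes through the heap exactly once, so the total cost is O(n log 235), i.e. O(log 235) per output element.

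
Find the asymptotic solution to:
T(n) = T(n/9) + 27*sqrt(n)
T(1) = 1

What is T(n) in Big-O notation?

Each level contributes sqrt(n/9^k). Geometric series with ratio 1/sqrt(9) < 1 sums to O(sqrt(n)).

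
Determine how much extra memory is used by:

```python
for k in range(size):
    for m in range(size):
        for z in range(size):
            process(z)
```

Space complexity: O(1).
Only a constant amount of auxiliary storage is used; nothing grows with n.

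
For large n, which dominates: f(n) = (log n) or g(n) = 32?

f(n) = (log n) grows faster: any unbounded function dominates a constant.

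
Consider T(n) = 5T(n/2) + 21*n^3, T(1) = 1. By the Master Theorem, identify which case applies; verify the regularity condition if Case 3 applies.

a=5, b=2, f(n)=21*n^3.
log_2(5) = 2.322 < 3.
f(n) = Omega(n^(2.322+epsilon)) for some epsilon > 0, so Case 3 is the candidate.
Regularity: a*f(n/b) = 5*21*(n/2)^3 = (5/8)*21*n^3 <= c*f(n) with c = 5/8 < 1. Satisfied.
Case 3: T(n) = Theta(n^3).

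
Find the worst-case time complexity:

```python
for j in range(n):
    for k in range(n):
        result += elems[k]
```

Time complexity: O(n^2).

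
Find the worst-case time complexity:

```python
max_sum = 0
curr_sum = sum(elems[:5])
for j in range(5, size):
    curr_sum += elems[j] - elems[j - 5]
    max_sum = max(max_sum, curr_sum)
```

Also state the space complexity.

Time complexity: O(n).
Space complexity: O(1).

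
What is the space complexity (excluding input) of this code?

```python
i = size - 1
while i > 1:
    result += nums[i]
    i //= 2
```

Space complexity: O(1).
Only a constant amount of auxiliary storage is used; nothing grows with n.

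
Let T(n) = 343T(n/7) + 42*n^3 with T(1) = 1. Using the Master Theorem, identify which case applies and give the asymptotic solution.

a=343, b=7, f(n)=42*n^3.
log_7(343) = 3, so n^(log_b(a)) = n^3.
f(n) = Theta(n^3), so Case 2 applies.
T(n) = Theta(n^3 log n).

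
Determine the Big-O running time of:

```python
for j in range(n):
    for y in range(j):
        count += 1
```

Time complexity: O(n^2).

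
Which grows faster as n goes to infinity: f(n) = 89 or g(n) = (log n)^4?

g(n) = (log n)^4 grows faster: any unbounded function dominates a constant.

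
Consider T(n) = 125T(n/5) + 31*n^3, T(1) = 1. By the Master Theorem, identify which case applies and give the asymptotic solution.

a=125, b=5, f(n)=31*n^3.
log_5(125) = 3, so n^(log_b(a)) = n^3.
f(n) = Theta(n^3), so Case 2 applies.
T(n) = Theta(n^3 log n).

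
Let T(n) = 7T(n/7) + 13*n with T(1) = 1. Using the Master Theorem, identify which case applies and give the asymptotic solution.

a=7, b=7, f(n)=13*n.
log_7(7) = 1, so n^(log_b(a)) = n.
f(n) = Theta(n), so Case 2 applies.
T(n) = Theta(n log n).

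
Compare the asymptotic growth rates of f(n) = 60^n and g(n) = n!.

g(n) = n! grows faster: n!/60^n -> infinity by Stirling.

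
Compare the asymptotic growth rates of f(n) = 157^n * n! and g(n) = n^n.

f(n) = 157^n * n! grows faster: by Stirling n! ~ sqrt(2 pi n)(n/e)^n, so 157^n n! / n^n ~ (157/e)^n sqrt(2 pi n) -> infinity since 157/e > 1.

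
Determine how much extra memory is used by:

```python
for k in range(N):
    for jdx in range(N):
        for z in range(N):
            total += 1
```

Space complexity: O(1).
Only a constant amount of auxiliary storage is used; nothing grows with n.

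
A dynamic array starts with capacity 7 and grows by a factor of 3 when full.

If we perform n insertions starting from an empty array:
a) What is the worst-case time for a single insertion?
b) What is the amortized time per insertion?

(a) Worst-case single insertion: O(n) -- when the array is full at capacity c, the resize copies all c elements, and c can be Theta(n).
(b) Resizes happen at sizes 7, 21, 63, ... Total copy cost for n insertions: 7 + 21 + ... = O(n) (geometric series with ratio 1/3). Amortized cost per insertion: O(n)/n = O(1).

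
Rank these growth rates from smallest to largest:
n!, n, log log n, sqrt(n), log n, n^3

Ordered by growth rate: log log n < log n < sqrt(n) < n < n^3 < n!.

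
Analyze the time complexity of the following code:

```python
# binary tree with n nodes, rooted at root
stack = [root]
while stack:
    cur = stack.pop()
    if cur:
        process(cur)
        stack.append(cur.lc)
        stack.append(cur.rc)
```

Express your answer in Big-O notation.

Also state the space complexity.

Time complexity: O(n).
Space complexity: O(n).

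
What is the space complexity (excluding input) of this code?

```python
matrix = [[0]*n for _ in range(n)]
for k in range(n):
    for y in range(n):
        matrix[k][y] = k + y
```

Space complexity: O(n^2).
A 2D structure of size n x n is allocated.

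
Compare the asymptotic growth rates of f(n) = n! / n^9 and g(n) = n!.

g(n) = n! grows faster: the ratio n!/(n!/n^9) = n^9 -> infinity.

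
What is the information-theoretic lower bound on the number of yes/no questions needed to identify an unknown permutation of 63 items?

There are 63! = 1982608315404440064116146708361898137544773690227268628106279599612729753600000000000000 permutations. Each yes/no question gives at most 1 bit, so at least ceil(log_2(1982608315404440064116146708361898137544773690227268628106279599612729753600000000000000)) = 290 questions are needed.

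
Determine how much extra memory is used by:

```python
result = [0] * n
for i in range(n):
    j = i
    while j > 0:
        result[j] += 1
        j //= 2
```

Space complexity: O(n).
Auxiliary storage grows linearly with the input size n in the worst case.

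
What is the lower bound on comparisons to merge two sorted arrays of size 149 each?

To merge two sorted arrays of size 149, we need at least 297 comparisons in the worst case. An adversary can force every element to be compared.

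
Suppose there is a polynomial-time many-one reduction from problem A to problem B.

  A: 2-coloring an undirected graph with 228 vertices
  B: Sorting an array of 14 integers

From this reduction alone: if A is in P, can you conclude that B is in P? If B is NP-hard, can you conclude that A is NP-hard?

A poly-time reduction A <=_p B transfers tractability DOWN (B easy => A easy) and hardness UP (A hard => B hard), not the reverse.
From A in P, the reduction alone does NOT give B in P: any problem in P trivially reduces to SAT, yet SAT is not known to be in P.
From B NP-hard, the reduction alone does NOT give A NP-hard: again, easy problems reduce to hard ones.
(Here in fact A is P and B is P.)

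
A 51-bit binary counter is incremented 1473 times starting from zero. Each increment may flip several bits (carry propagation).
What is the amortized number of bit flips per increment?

Bit i flips on every 2^i-th increment, so over 1473 increments bit i flips floor(1473/2^i) times. Summing over i: total flips < 2 * 1473. Amortized: < 2 = O(1) per increment.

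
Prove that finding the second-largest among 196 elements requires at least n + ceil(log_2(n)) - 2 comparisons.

Lower bound (adversary): identifying the maximum requires 196-1 comparisons (each eliminates one candidate). Assign weight 1 to each element; on each comparison the adversary lets the heavier side win and gives it the loser's weight. The max ends with weight 196, but each comparison it wins at most doubles its weight, so the max must win >= ceil(log_2(196)) = 8 comparisons. The second-largest is one of those 8 direct losers to the max, and identifying which one is largest needs >= 8-1 further comparisons. Total >= 196-1 + 8-1 = 202.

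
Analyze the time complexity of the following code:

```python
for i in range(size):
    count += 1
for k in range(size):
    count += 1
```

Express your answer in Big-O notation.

Time complexity: O(n).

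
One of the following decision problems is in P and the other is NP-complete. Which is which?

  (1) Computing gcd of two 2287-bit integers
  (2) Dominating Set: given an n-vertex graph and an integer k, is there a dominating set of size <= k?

(1) is P: the Euclidean algorithm runs in polynomial time in the bit-length.
(2) is NP-complete: reduces from Set Cover (with k part of the input).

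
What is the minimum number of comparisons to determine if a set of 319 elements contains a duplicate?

Determining if 319 elements are all distinct requires Omega(n log n) comparisons in the comparison model. This follows from the element distinctness lower bound.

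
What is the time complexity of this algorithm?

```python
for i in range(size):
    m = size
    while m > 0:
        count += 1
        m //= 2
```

Time complexity: O(n log n).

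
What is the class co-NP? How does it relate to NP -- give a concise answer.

co-NP is the class of problems whose complement is in NP. A problem is in co-NP if 'no' instances have short proofs. NP and co-NP may or may not be equal. If NP != co-NP, then P != NP. Tautology (is a formula always true?) is in co-NP.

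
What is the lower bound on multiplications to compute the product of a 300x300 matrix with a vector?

A 300x300 matrix-vector product has 300 inner products of length 300. Output depends on all 300^2 = 90000 matrix entries. At least 90000 multiplications needed.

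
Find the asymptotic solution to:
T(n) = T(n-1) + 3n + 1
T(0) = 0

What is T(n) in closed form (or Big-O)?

Dominant term in sum is 3*sum(i, i=1..n) = 3*n*(n+1)/2 = O(n^2).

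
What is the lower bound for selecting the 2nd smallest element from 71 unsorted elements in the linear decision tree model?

Selecting the 2nd smallest of 71 elements requires Omega(n) comparisons. Every element must be compared at least once. The BFPRT algorithm achieves O(n), making this tight.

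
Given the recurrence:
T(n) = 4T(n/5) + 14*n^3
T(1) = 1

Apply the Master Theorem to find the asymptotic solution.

a=4, b=5, f(n)=14*n^3. log_5(4) = 0.8614 < 3. Case 3: T(n) = O(n^3).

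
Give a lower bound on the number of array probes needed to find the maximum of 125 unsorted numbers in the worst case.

Adversary: any unprobed cell could hold a value larger than everything seen so far. If fewer than 125 cells are probed, the adversary places the max in an unprobed cell. So all 125 cells must be examined; together with 125-1 comparisons this is tight.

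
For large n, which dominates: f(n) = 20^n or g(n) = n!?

g(n) = n! grows faster: n!/20^n -> infinity by Stirling.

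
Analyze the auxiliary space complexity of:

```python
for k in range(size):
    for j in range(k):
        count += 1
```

Space complexity: O(1).
Only a constant amount of auxiliary storage is used; nothing grows with n.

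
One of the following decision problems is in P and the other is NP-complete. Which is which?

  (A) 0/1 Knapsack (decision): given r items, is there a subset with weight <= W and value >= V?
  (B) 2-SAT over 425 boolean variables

(A) is NP-complete: reduces from Subset Sum.
(B) is P: 2-SAT is solvable in linear time via implication-graph SCCs.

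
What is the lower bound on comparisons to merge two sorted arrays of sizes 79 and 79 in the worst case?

Adversary: with |79 - 79| <= 1 the inputs can be fully interleaved so that every adjacent pair in the merged output comes from different arrays. Then each of the 157 adjacent pairs must be directly compared, or the algorithm cannot determine their relative order. Standard merge meets this bound.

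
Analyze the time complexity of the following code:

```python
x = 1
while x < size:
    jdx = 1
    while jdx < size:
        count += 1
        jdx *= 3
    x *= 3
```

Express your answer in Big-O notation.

Time complexity: O(log^2 n).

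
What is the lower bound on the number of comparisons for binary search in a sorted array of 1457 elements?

With 1457 possible positions, we need at least ceil(log_2(1457)) = 11 comparisons. Each comparison splits the remaining candidates by at most half.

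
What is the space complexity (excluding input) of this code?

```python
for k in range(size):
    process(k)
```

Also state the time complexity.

Space complexity: O(1).
Only a constant amount of auxiliary storage is used; nothing grows with n.
Time complexity: O(n).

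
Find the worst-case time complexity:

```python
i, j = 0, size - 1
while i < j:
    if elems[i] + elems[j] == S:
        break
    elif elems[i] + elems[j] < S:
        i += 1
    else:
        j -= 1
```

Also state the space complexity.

Time complexity: O(n).
Space complexity: O(1).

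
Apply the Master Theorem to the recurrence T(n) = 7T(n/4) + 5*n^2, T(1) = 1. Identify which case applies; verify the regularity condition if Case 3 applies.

a=7, b=4, f(n)=5*n^2.
log_4(7) = 1.404 < 2.
f(n) = Omega(n^(1.404+epsilon)) for some epsilon > 0, so Case 3 is the candidate.
Regularity: a*f(n/b) = 7*5*(n/4)^2 = (7/16)*5*n^2 <= c*f(n) with c = 7/16 < 1. Satisfied.
Case 3: T(n) = Theta(n^2).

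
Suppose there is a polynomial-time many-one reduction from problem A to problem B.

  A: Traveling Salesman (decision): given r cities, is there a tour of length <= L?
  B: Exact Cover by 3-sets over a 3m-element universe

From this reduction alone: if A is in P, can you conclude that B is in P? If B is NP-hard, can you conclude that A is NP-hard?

A poly-time reduction A <=_p B transfers tractability DOWN (B easy => A easy) and hardness UP (A hard => B hard), not the reverse.
From A in P, the reduction alone does NOT give B in P: any problem in P trivially reduces to SAT, yet SAT is not known to be in P.
From B NP-hard, the reduction alone does NOT give A NP-hard: again, easy problems reduce to hard ones.
(Here in fact A is NP-complete and B is NP-complete.)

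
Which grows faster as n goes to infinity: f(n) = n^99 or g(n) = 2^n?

g(n) = 2^n grows faster: any exponential with base > 1 dominates every polynomial.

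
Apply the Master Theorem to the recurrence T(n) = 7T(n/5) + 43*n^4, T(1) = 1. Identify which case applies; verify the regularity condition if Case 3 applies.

a=7, b=5, f(n)=43*n^4.
log_5(7) = 1.209 < 4.
f(n) = Omega(n^(1.209+epsilon)) for some epsilon > 0, so Case 3 is the candidate.
Regularity: a*f(n/b) = 7*43*(n/5)^4 = (7/625)*43*n^4 <= c*f(n) with c = 7/625 < 1. Satisfied.
Case 3: T(n) = Theta(n^4).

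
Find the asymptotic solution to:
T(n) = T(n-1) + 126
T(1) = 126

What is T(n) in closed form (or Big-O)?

Unrolling: T(n) = T(n-1) + 126 = T(n-2) + 2*126 = ... = T(1) + (n-1)*126 = 126 + (n-1)*126 = 126n.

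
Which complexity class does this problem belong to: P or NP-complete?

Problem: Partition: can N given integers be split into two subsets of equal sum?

This problem is NP-complete: Subset Sum reduces to it (one of Karp's 21 NP-complete problems).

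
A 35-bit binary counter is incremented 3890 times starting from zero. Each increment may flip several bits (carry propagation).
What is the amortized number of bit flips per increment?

Bit i flips on every 2^i-th increment, so over 3890 increments bit i flips floor(3890/2^i) times. Summing over i: total flips < 2 * 3890. Amortized: < 2 = O(1) per increment.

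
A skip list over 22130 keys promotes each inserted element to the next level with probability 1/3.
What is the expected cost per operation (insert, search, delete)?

Expected number of levels is O(log_3(22130)) = O(log n). A search visits O(1) expected nodes per level over O(log n) levels. Insert/delete are a search plus O(1) pointer updates per level. Expected O(log n) per operation.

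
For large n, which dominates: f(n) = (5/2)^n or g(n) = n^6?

f(n) = (5/2)^n grows faster: (5/2)^n is exponential with base 5/2 > 1, dominating every polynomial.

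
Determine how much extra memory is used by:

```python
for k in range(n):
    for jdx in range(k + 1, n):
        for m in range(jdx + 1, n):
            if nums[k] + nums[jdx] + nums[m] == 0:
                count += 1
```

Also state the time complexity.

Space complexity: O(1).
Only a constant amount of auxiliary storage is used; nothing grows with n.
Time complexity: O(n^3).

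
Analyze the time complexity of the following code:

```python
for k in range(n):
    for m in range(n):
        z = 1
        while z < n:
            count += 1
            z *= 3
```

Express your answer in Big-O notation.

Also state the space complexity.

Time complexity: O(n^2 log n).
Space complexity: O(1).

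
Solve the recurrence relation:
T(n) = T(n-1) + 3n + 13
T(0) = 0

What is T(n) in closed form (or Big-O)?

Dominant term in sum is 3*sum(i, i=1..n) = 3*n*(n+1)/2 = O(n^2).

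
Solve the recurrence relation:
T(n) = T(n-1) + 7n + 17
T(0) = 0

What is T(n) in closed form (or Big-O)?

Dominant term in sum is 7*sum(i, i=1..n) = 7*n*(n+1)/2 = O(n^2).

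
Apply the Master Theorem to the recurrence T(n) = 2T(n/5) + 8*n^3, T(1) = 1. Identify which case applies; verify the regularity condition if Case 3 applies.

a=2, b=5, f(n)=8*n^3.
log_5(2) = 0.4307 < 3.
f(n) = Omega(n^(0.4307+epsilon)) for some epsilon > 0, so Case 3 is the candidate.
Regularity: a*f(n/b) = 2*8*(n/5)^3 = (2/125)*8*n^3 <= c*f(n) with c = 2/125 < 1. Satisfied.
Case 3: T(n) = Theta(n^3).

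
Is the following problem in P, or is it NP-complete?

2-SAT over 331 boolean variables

This problem is in P: 2-SAT is solvable in linear time via implication-graph SCCs.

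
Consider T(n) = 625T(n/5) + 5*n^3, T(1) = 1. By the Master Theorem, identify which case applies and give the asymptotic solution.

a=625, b=5, f(n)=5*n^3.
log_5(625) = 4 > 3.
Since f(n) = O(n^3) is polynomially smaller than n^4, Case 1 applies.
T(n) = Theta(n^4).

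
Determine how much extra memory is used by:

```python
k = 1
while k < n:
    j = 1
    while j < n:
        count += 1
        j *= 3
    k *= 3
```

Space complexity: O(1).
Only a constant amount of auxiliary storage is used; nothing grows with n.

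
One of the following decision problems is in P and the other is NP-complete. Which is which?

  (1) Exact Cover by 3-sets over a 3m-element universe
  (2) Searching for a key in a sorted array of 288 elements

(1) is NP-complete: one of Karp's 21 NP-complete problems.
(2) is P: binary search runs in O(log n).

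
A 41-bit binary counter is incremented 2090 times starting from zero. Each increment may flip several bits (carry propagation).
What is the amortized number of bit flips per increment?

Bit i flips on every 2^i-th increment, so over 2090 increments bit i flips floor(2090/2^i) times. Summing over i: total flips < 2 * 2090. Amortized: < 2 = O(1) per increment.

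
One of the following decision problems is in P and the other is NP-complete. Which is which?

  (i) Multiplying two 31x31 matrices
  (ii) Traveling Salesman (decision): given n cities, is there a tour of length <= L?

(i) is P: the schoolbook algorithm runs in O(n^3).
(ii) is NP-complete: reduces from Hamiltonian Cycle.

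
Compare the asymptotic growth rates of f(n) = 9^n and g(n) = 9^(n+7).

f(n) = 9^n and g(n) = 9^(n+7) are Theta of each other: 9^(n+7) = 9^7 * 9^n = Theta(9^n).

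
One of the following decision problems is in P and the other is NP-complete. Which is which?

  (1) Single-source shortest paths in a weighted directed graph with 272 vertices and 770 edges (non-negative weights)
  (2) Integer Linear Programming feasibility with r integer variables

(1) is P: Dijkstra's algorithm runs in O((V+E) log V).
(2) is NP-complete: ILP feasibility is NP-complete (LP relaxation is in P).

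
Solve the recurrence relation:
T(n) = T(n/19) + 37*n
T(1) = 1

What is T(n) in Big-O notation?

Geometric series: 37*n*(1 + 1/19 + 1/19^2 + ...) = O(n). T(n) = O(n).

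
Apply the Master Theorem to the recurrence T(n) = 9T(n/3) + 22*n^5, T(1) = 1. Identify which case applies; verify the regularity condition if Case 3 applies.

a=9, b=3, f(n)=22*n^5.
log_3(9) = 2 < 5.
f(n) = Omega(n^(2+epsilon)) for some epsilon > 0, so Case 3 is the candidate.
Regularity: a*f(n/b) = 9*22*(n/3)^5 = (9/243)*22*n^5 <= c*f(n) with c = 9/243 < 1. Satisfied.
Case 3: T(n) = Theta(n^5).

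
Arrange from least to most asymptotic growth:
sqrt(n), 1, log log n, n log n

Ordered by growth rate: 1 < log log n < sqrt(n) < n log n.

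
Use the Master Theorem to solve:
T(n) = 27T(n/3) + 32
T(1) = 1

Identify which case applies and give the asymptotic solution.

a=27, b=3, f(n)=32.
log_3(27) = 3 > 0.
Since f(n) = O(n^0) is polynomially smaller than n^3, Case 1 applies.
T(n) = Theta(n^3).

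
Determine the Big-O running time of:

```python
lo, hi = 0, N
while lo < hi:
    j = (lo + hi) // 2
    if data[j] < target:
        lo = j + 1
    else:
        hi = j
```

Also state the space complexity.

Time complexity: O(log n).
Space complexity: O(1).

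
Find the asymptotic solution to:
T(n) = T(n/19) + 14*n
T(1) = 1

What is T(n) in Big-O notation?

Geometric series: 14*n*(1 + 1/19 + 1/19^2 + ...) = O(n). T(n) = O(n).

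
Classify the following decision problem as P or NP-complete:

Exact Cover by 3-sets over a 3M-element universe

This problem is NP-complete: one of Karp's 21 NP-complete problems.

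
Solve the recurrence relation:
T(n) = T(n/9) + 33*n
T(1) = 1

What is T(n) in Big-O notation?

Geometric series: 33*n*(1 + 1/9 + 1/9^2 + ...) = O(n). T(n) = O(n).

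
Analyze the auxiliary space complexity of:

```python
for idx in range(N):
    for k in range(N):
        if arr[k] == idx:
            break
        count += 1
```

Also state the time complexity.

Space complexity: O(1).
Only a constant amount of auxiliary storage is used; nothing grows with n.
Time complexity: O(n^2).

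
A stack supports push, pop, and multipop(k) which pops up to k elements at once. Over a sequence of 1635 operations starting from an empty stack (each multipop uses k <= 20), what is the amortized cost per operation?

Each element is pushed exactly once and popped at most once (whether by pop or as part of a multipop). So the total number of individual pops over the whole sequence is at most the number of pushes, which is at most 1635. Total work <= 2 * 1635, hence O(1) amortized per operation.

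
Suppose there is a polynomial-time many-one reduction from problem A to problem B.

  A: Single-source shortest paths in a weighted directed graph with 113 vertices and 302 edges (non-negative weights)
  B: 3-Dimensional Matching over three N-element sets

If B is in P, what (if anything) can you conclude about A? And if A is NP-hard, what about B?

A poly-time reduction A <=_p B means any A-instance can be transformed to a B-instance in poly time.
If B is in P: compose the reduction with B's poly-time algorithm to solve A in poly time, so A is in P.
If A is NP-hard: every NP problem reduces to A, which reduces to B; composing reductions, every NP problem reduces to B, so B is NP-hard.
(Here in fact A is P and B is NP-complete.)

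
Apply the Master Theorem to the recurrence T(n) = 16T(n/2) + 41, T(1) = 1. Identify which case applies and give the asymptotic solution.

a=16, b=2, f(n)=41.
log_2(16) = 4 > 0.
Since f(n) = O(n^0) is polynomially smaller than n^4, Case 1 applies.
T(n) = Theta(n^4).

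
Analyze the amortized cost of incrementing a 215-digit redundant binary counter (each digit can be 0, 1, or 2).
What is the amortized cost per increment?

A redundant counter on 215 digits allows digit values 0, 1, 2. Increment adds 1 to the least significant digit and carries any 2 to a 0 plus +1 on the next digit. With potential Phi = (number of 2-digits), each increment does O(1) actual work plus a chain of carries, each of which decreases Phi by 1. Amortized O(1).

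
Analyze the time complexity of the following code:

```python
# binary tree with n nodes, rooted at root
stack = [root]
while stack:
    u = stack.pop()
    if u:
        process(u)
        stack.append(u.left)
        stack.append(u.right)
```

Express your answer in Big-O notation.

Time complexity: O(n).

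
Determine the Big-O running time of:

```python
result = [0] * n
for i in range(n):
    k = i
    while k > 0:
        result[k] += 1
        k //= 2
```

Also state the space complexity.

Time complexity: O(n log n).
Space complexity: O(n).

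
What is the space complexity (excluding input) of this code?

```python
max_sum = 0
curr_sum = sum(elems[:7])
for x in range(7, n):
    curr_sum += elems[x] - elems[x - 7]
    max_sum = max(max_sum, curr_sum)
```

Space complexity: O(1).
Only a constant amount of auxiliary storage is used; nothing grows with n.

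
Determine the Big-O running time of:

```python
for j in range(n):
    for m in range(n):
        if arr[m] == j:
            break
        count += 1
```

Time complexity: O(n^2).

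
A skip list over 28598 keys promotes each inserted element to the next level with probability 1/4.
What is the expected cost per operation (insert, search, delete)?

Expected number of levels is O(log_4(28598)) = O(log n). A search visits O(1) expected nodes per level over O(log n) levels. Insert/delete are a search plus O(1) pointer updates per level. Expected O(log n) per operation.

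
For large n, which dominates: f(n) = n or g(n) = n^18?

g(n) = n^18 grows faster: n^18/n = n^17 -> infinity.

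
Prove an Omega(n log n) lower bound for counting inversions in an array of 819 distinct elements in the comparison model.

Decision-tree argument: at any leaf, the comparisons made (with transitivity) must totally order all 819 elements -- otherwise some pair (i,j) is unordered, and an adversary can present two inputs agreeing on every comparison made but with that pair flipped, changing the inversion count by 1, so the leaf's output is wrong on one of them. Hence the tree has >= 819! leaves and height >= log_2(819!) = Omega(n log n). Modified merge sort achieves O(n log n).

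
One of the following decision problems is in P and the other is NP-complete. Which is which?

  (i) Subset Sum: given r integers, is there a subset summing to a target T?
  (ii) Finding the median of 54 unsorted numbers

(i) is NP-complete: one of Karp's 21 NP-complete problems.
(ii) is P: linear-time selection (median-of-medians) runs in O(n).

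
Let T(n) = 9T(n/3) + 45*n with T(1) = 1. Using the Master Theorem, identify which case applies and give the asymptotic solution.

a=9, b=3, f(n)=45*n.
log_3(9) = 2 > 1.
Since f(n) = O(n^1) is polynomially smaller than n^2, Case 1 applies.
T(n) = Theta(n^2).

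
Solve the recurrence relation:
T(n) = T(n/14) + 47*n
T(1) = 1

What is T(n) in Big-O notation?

Geometric series: 47*n*(1 + 1/14 + 1/14^2 + ...) = O(n). T(n) = O(n).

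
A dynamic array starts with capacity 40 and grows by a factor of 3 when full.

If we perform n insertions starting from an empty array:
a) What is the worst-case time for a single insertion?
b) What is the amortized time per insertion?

(a) Worst-case single insertion: O(n) -- when the array is full at capacity c, the resize copies all c elements, and c can be Theta(n).
(b) Resizes happen at sizes 40, 120, 360, ... Total copy cost for n insertions: 40 + 120 + ... = O(n) (geometric series with ratio 1/3). Amortized cost per insertion: O(n)/n = O(1).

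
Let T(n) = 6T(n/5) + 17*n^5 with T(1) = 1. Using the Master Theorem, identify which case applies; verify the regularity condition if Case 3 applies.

a=6, b=5, f(n)=17*n^5.
log_5(6) = 1.113 < 5.
f(n) = Omega(n^(1.113+epsilon)) for some epsilon > 0, so Case 3 is the candidate.
Regularity: a*f(n/b) = 6*17*(n/5)^5 = (6/3125)*17*n^5 <= c*f(n) with c = 6/3125 < 1. Satisfied.
Case 3: T(n) = Theta(n^5).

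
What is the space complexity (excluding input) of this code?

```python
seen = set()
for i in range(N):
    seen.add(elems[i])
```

Space complexity: O(n).
Auxiliary storage grows linearly with the input size n in the worst case.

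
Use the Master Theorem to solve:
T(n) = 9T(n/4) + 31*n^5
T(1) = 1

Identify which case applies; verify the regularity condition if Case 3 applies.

a=9, b=4, f(n)=31*n^5.
log_4(9) = 1.585 < 5.
f(n) = Omega(n^(1.585+epsilon)) for some epsilon > 0, so Case 3 is the candidate.
Regularity: a*f(n/b) = 9*31*(n/4)^5 = (9/1024)*31*n^5 <= c*f(n) with c = 9/1024 < 1. Satisfied.
Case 3: T(n) = Theta(n^5).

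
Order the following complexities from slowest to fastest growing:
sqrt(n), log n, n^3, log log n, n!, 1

Ordered by growth rate: 1 < log log n < log n < sqrt(n) < n^3 < n!.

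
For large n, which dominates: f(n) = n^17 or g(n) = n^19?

g(n) = n^19 grows faster: n^19/n^17 = n^2 -> infinity.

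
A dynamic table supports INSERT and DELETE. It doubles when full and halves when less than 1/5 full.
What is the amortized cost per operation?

Using potential function Phi = |2*num_items - table_size| when load > 1/2, and Phi = table_size/2 - num_items otherwise. The gap of 1/5 vs 1/2 for shrinking prevents thrashing. Both insert and delete have O(1) amortized cost.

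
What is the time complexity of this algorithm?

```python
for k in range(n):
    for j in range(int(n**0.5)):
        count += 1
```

Time complexity: O(n * sqrt(n)).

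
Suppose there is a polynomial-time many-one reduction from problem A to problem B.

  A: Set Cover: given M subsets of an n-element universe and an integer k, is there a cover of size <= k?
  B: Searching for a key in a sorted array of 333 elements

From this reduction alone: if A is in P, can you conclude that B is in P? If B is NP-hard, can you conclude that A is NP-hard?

A poly-time reduction A <=_p B transfers tractability DOWN (B easy => A easy) and hardness UP (A hard => B hard), not the reverse.
From A in P, the reduction alone does NOT give B in P: any problem in P trivially reduces to SAT, yet SAT is not known to be in P.
From B NP-hard, the reduction alone does NOT give A NP-hard: again, easy problems reduce to hard ones.
(Here in fact A is NP-complete and B is in P, so no such reduction is known -- its existence would imply P = NP; the analysis concerns only what the assumed reduction would or would not let you conclude.)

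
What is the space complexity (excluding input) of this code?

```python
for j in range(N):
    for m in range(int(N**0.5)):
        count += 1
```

Space complexity: O(1).
Only a constant amount of auxiliary storage is used; nothing grows with n.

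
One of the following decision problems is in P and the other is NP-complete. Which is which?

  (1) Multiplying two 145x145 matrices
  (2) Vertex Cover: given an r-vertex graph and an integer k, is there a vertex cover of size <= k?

(1) is P: the schoolbook algorithm runs in O(n^3).
(2) is NP-complete: one of Karp's 21 NP-complete problems (with k part of the input; for any fixed constant k it is in P).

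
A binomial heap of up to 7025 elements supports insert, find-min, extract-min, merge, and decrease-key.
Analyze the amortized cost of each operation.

A binomial heap with n <= 7025 elements has at most floor(log_2 7025) + 1 = 13 trees. Using potential Phi = number of trees: Insert adds one tree, but cascading merges reduce count -- amortized O(1). Find-min reads the cached minimum pointer: O(1). Extract-min creates O(log n) new trees: O(log n). Merge combines tree lists: O(log n). Decrease-key sifts the element up its tree of height <= log n: O(log n).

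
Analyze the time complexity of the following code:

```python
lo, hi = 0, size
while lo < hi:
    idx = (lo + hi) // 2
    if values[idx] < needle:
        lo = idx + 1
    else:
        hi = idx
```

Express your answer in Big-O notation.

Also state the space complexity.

Time complexity: O(log n).
Space complexity: O(1).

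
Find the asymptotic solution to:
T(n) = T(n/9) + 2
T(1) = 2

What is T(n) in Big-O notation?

Each step divides n by 9 and adds 2. After log_9(n) steps, T(n) = O(log n).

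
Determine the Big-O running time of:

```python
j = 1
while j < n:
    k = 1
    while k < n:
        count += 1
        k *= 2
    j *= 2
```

Time complexity: O(log^2 n).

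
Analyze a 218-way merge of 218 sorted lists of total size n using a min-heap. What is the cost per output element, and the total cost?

Maintain a min-heap of size 218 holding the current head of each list. Each output step does one extract-min (O(log 218)) and one insert of that list's next element (O(log 218)). Each of the n elements passes through the heap exactly once, so the total cost is O(n log 218), i.e. O(log 218) per output element.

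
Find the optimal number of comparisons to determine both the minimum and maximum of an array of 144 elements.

Naive approach: 286 comparisons (143 for max + 143 for min).
Optimal: Compare elements in pairs first (floor(n/2) = 72 comparisons), then find max among winners and min among losers (71 comparisons each).
Total: ceil(3n/2) - 2 = 214 comparisons. An adversary argument shows this is also a lower bound.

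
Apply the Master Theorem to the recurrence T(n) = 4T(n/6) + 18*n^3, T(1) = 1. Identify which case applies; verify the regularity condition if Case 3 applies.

a=4, b=6, f(n)=18*n^3.
log_6(4) = 0.7737 < 3.
f(n) = Omega(n^(0.7737+epsilon)) for some epsilon > 0, so Case 3 is the candidate.
Regularity: a*f(n/b) = 4*18*(n/6)^3 = (4/216)*18*n^3 <= c*f(n) with c = 4/216 < 1. Satisfied.
Case 3: T(n) = Theta(n^3).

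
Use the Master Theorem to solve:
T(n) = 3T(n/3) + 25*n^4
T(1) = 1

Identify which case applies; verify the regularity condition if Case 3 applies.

a=3, b=3, f(n)=25*n^4.
log_3(3) = 1 < 4.
f(n) = Omega(n^(1+epsilon)) for some epsilon > 0, so Case 3 is the candidate.
Regularity: a*f(n/b) = 3*25*(n/3)^4 = (3/81)*25*n^4 <= c*f(n) with c = 3/81 < 1. Satisfied.
Case 3: T(n) = Theta(n^4).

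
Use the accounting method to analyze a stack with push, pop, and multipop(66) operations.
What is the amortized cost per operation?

Assign 2 credits per push (1 for the push, 1 saved for a future pop). Each pop or element popped by multipop(66) uses 1 saved credit. Total credits never go negative, so amortized cost is O(1).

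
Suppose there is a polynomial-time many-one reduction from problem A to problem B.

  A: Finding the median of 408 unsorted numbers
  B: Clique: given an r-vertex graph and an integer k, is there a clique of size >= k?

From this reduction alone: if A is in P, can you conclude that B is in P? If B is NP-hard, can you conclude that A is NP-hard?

A poly-time reduction A <=_p B transfers tractability DOWN (B easy => A easy) and hardness UP (A hard => B hard), not the reverse.
From A in P, the reduction alone does NOT give B in P: any problem in P trivially reduces to SAT, yet SAT is not known to be in P.
From B NP-hard, the reduction alone does NOT give A NP-hard: again, easy problems reduce to hard ones.
(Here in fact A is P and B is NP-complete.)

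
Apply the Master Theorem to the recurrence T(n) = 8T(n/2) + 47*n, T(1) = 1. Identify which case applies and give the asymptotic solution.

a=8, b=2, f(n)=47*n.
log_2(8) = 3 > 1.
Since f(n) = O(n^1) is polynomially smaller than n^3, Case 1 applies.
T(n) = Theta(n^3).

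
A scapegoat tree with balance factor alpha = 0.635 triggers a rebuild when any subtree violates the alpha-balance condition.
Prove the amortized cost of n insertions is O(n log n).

Define potential Phi = c * sum of |size(left(v)) - size(right(v))| over all nodes. An insertion at depth d costs O(d) = O(log n) and increases Phi by O(log n). When a rebuild of subtree of size s occurs, it costs O(s) but reduces Phi by Omega(s). With alpha = 0.635, between rebuilds Omega(s) insertions must occur. Amortized cost per insertion: O(log n).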